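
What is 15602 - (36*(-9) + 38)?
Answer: 15888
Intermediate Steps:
15602 - (36*(-9) + 38) = 15602 - (-324 + 38) = 15602 - 1*(-286) = 15602 + 286 = 15888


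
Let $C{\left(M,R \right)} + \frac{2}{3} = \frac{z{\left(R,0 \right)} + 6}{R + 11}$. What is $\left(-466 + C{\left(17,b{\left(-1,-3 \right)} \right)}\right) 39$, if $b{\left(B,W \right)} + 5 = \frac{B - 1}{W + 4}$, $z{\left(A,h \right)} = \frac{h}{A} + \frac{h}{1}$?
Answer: $- \frac{36283}{2} \approx -18142.0$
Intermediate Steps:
$z{\left(A,h \right)} = h + \frac{h}{A}$ ($z{\left(A,h \right)} = \frac{h}{A} + h 1 = \frac{h}{A} + h = h + \frac{h}{A}$)
$b{\left(B,W \right)} = -5 + \frac{-1 + B}{4 + W}$ ($b{\left(B,W \right)} = -5 + \frac{B - 1}{W + 4} = -5 + \frac{-1 + B}{4 + W}$)
$C{\left(M,R \right)} = - \frac{2}{3} + \frac{6}{11 + R}$ ($C{\left(M,R \right)} = - \frac{2}{3} + \frac{\left(0 + \frac{0}{R}\right) + 6}{R + 11} = - \frac{2}{3} + \frac{\left(0 + 0\right) + 6}{11 + R} = - \frac{2}{3} + \frac{0 + 6}{11 + R} = - \frac{2}{3} + \frac{6}{11 + R}$)
$\left(-466 + C{\left(17,b{\left(-1,-3 \right)} \right)}\right) 39 = \left(-466 + \frac{2 \left(-2 - \frac{-21 - 1 - -15}{4 - 3}\right)}{3 \left(11 + \frac{-21 - 1 - -15}{4 - 3}\right)}\right) 39 = \left(-466 + \frac{2 \left(-2 - \frac{-21 - 1 + 15}{1}\right)}{3 \left(11 + \frac{-21 - 1 + 15}{1}\right)}\right) 39 = \left(-466 + \frac{2 \left(-2 - 1 \left(-7\right)\right)}{3 \left(11 + 1 \left(-7\right)\right)}\right) 39 = \left(-466 + \frac{2 \left(-2 - -7\right)}{3 \left(11 - 7\right)}\right) 39 = \left(-466 + \frac{2 \left(-2 + 7\right)}{3 \cdot 4}\right) 39 = \left(-466 + \frac{2}{3} \cdot \frac{1}{4} \cdot 5\right) 39 = \left(-466 + \frac{5}{6}\right) 39 = \left(- \frac{2791}{6}\right) 39 = - \frac{36283}{2}$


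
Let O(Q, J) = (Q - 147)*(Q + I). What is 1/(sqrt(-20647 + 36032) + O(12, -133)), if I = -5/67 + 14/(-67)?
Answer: -1420065/2232327472 - 4489*sqrt(15385)/11161637360 ≈ -0.00068602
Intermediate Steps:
I = -19/67 (I = -5*1/67 + 14*(-1/67) = -5/67 - 14/67 = -19/67 ≈ -0.28358)
O(Q, J) = (-147 + Q)*(-19/67 + Q) (O(Q, J) = (Q - 147)*(Q - 19/67) = (-147 + Q)*(-19/67 + Q))
1/(sqrt(-20647 + 36032) + O(12, -133)) = 1/(sqrt(-20647 + 36032) + (2793/67 + 12**2 - 9868/67*12)) = 1/(sqrt(15385) + (2793/67 + 144 - 118416/67)) = 1/(sqrt(15385) - 105975/67) = 1/(-105975/67 + sqrt(15385))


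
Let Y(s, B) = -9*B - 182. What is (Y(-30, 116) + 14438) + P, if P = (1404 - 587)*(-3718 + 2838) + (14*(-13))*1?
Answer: -705930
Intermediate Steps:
Y(s, B) = -182 - 9*B
P = -719142 (P = 817*(-880) - 182*1 = -718960 - 182 = -719142)
(Y(-30, 116) + 14438) + P = ((-182 - 9*116) + 14438) - 719142 = ((-182 - 1044) + 14438) - 719142 = (-1226 + 14438) - 719142 = 13212 - 719142 = -705930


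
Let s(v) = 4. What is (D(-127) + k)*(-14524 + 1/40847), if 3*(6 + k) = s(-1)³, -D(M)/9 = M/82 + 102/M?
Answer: -676529090728585/1276141974 ≈ -5.3014e+5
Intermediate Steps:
D(M) = -918/M - 9*M/82 (D(M) = -9*(M/82 + 102/M) = -9*(102/M + M/82) = -918/M - 9*M/82)
k = 46/3 (k = -6 + (⅓)*4³ = -6 + (⅓)*64 = -6 + 64/3 = 46/3 ≈ 15.333)
(D(-127) + k)*(-14524 + 1/40847) = ((-918/(-127) - 9/82*(-127)) + 46/3)*(-14524 + 1/40847) = ((-918*(-1/127) + 1143/82) + 46/3)*(-14524 + 1/40847) = ((918/127 + 1143/82) + 46/3)*(-593261827/40847) = (220437/10414 + 46/3)*(-593261827/40847) = (1140355/31242)*(-593261827/40847) = -676529090728585/1276141974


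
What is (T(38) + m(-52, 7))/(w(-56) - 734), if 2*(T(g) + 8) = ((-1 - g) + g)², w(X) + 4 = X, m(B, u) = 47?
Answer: -79/1588 ≈ -0.049748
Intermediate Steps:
w(X) = -4 + X
T(g) = -15/2 (T(g) = -8 + ((-1 - g) + g)²/2 = -8 + (½)*(-1)² = -8 + (½)*1 = -8 + ½ = -15/2)
(T(38) + m(-52, 7))/(w(-56) - 734) = (-15/2 + 47)/((-4 - 56) - 734) = 79/(2*(-60 - 734)) = (79/2)/(-794) = (79/2)*(-1/794) = -79/1588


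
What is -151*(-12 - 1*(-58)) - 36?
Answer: -6982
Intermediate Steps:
-151*(-12 - 1*(-58)) - 36 = -151*(-12 + 58) - 36 = -151*46 - 36 = -6946 - 36 = -6982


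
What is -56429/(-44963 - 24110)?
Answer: 56429/69073 ≈ 0.81695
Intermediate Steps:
-56429/(-44963 - 24110) = -56429/(-69073) = -56429*(-1/69073) = 56429/69073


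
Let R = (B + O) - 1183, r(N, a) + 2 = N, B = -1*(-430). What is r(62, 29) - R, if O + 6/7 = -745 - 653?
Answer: 15483/7 ≈ 2211.9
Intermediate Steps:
O = -9792/7 (O = -6/7 + (-745 - 653) = -6/7 - 1398 = -9792/7 ≈ -1398.9)
B = 430
r(N, a) = -2 + N
R = -15063/7 (R = (430 - 9792/7) - 1183 = -6782/7 - 1183 = -15063/7 ≈ -2151.9)
r(62, 29) - R = (-2 + 62) - 1*(-15063/7) = 60 + 15063/7 = 15483/7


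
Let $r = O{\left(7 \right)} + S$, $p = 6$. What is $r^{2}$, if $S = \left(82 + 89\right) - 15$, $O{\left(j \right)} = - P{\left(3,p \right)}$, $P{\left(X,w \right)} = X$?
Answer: $23409$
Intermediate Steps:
$O{\left(j \right)} = -3$ ($O{\left(j \right)} = \left(-1\right) 3 = -3$)
$S = 156$ ($S = 171 - 15 = 156$)
$r = 153$ ($r = -3 + 156 = 153$)
$r^{2} = 153^{2} = 23409$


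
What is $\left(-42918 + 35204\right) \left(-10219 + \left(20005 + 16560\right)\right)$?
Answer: $-203233044$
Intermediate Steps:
$\left(-42918 + 35204\right) \left(-10219 + \left(20005 + 16560\right)\right) = - 7714 \left(-10219 + 36565\right) = \left(-7714\right) 26346 = -203233044$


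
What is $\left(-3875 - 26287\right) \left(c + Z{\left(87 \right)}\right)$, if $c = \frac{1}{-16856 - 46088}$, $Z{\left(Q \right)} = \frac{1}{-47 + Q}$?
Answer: $- \frac{118581903}{157360} \approx -753.57$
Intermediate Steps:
$c = - \frac{1}{62944}$ ($c = \frac{1}{-62944} = - \frac{1}{62944} \approx -1.5887 \cdot 10^{-5}$)
$\left(-3875 - 26287\right) \left(c + Z{\left(87 \right)}\right) = \left(-3875 - 26287\right) \left(- \frac{1}{62944} + \frac{1}{-47 + 87}\right) = - 30162 \left(- \frac{1}{62944} + \frac{1}{40}\right) = \left(-30162\right) \frac{7863}{314720} = - \frac{118581903}{157360}$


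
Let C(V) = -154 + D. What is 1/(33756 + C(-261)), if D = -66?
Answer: 1/33536 ≈ 2.9819e-5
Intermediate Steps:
C(V) = -220 (C(V) = -154 - 66 = -220)
1/(33756 + C(-261)) = 1/(33756 - 220) = 1/33536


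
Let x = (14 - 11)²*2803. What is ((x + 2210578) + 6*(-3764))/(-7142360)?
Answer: -2213221/7142360 ≈ -0.30987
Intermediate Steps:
x = 25227 (x = 3²*2803 = 9*2803 = 25227)
((x + 2210578) + 6*(-3764))/(-7142360) = ((25227 + 2210578) + 6*(-3764))/(-7142360) = (2235805 - 22584)*(-1/7142360) = 2213221*(-1/7142360) = -2213221/7142360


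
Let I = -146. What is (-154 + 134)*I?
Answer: 2920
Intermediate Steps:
(-154 + 134)*I = (-154 + 134)*(-146) = -20*(-146) = 2920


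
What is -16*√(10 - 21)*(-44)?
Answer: 704*I*√11 ≈ 2334.9*I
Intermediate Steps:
-16*√(10 - 21)*(-44) = -16*I*√11*(-44) = 704*I*√11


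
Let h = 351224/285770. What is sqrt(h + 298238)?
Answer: 27*sqrt(4968700330)/3485 ≈ 546.11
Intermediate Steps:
h = 175612/142885 (h = 351224*(1/285770) = 175612/142885 ≈ 1.2290)
sqrt(h + 298238) = sqrt(175612/142885 + 298238) = sqrt(42613912242/142885) = 27*sqrt(4968700330)/3485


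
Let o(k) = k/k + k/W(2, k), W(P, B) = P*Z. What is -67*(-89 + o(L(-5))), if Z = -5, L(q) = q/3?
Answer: 35309/6 ≈ 5884.8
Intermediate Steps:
L(q) = q/3 (L(q) = q*(1/3) = q/3)
W(P, B) = -5*P (W(P, B) = P*(-5) = -5*P)
o(k) = 1 - k/10 (o(k) = k/k + k/((-5*2)) = 1 + k/(-10) = 1 + k*(-1/10) = 1 - k/10)
-67*(-89 + o(L(-5))) = -67*(-89 + (1 - (-5)/30)) = -67*(-89 + (1 - 1/10*(-5/3))) = -67*(-89 + (1 + 1/6)) = -67*(-89 + 7/6) = -67*(-527/6) = 35309/6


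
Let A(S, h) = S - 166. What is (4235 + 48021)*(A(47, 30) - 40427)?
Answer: -2118771776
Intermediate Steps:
A(S, h) = -166 + S
(4235 + 48021)*(A(47, 30) - 40427) = (4235 + 48021)*((-166 + 47) - 40427) = 52256*(-119 - 40427) = 52256*(-40546) = -2118771776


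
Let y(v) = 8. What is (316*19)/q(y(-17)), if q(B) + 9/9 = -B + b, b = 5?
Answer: -1501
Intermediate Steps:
q(B) = 4 - B (q(B) = -1 + (-B + 5) = -1 + (5 - B) = 4 - B)
(316*19)/q(y(-17)) = (316*19)/(4 - 1*8) = 6004/(4 - 8) = 6004/(-4) = 6004*(-1/4) = -1501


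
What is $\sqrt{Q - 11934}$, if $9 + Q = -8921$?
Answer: $8 i \sqrt{326} \approx 144.44 i$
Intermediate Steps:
$Q = -8930$ ($Q = -9 - 8921 = -8930$)
$\sqrt{Q - 11934} = \sqrt{-8930 - 11934} = \sqrt{-20864} = 8 i \sqrt{326}$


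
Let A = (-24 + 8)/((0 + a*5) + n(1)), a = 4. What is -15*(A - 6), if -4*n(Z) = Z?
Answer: 8070/79 ≈ 102.15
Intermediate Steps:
n(Z) = -Z/4
A = -64/79 (A = (-24 + 8)/((0 + 4*5) - 1/4*1) = -16/((0 + 20) - 1/4) = -16/(20 - 1/4) = -16/79/4 = -16*4/79 = -64/79 ≈ -0.81013)
-15*(A - 6) = -15*(-64/79 - 6) = -15*(-538/79) = 8070/79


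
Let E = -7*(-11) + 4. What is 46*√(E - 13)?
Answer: 92*√17 ≈ 379.33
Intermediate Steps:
E = 81 (E = 77 + 4 = 81)
46*√(E - 13) = 46*√(81 - 13) = 46*√68 = 46*(2*√17) = 92*√17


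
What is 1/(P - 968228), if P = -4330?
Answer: -1/972558 ≈ -1.0282e-6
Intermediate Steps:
1/(P - 968228) = 1/(-4330 - 968228) = 1/(-972558) = -1/972558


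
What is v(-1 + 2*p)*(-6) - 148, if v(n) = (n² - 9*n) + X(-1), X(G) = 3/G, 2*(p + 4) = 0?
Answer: -1102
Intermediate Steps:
p = -4 (p = -4 + (½)*0 = -4 + 0 = -4)
v(n) = -3 + n² - 9*n (v(n) = (n² - 9*n) + 3/(-1) = (n² - 9*n) + 3*(-1) = (n² - 9*n) - 3 = -3 + n² - 9*n)
v(-1 + 2*p)*(-6) - 148 = (-3 + (-1 + 2*(-4))² - 9*(-1 + 2*(-4)))*(-6) - 148 = (-3 + (-1 - 8)² - 9*(-1 - 8))*(-6) - 148 = (-3 + (-9)² - 9*(-9))*(-6) - 148 = (-3 + 81 + 81)*(-6) - 148 = 159*(-6) - 148 = -954 - 148 = -1102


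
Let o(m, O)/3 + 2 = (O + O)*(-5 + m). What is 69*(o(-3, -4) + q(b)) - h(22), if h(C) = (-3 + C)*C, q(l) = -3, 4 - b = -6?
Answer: 12209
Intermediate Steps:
b = 10 (b = 4 - 1*(-6) = 4 + 6 = 10)
o(m, O) = -6 + 6*O*(-5 + m) (o(m, O) = -6 + 3*((O + O)*(-5 + m)) = -6 + 3*((2*O)*(-5 + m)) = -6 + 3*(2*O*(-5 + m)) = -6 + 6*O*(-5 + m))
h(C) = C*(-3 + C)
69*(o(-3, -4) + q(b)) - h(22) = 69*((-6 - 30*(-4) + 6*(-4)*(-3)) - 3) - 22*(-3 + 22) = 69*((-6 + 120 + 72) - 3) - 22*19 = 69*(186 - 3) - 1*418 = 69*183 - 418 = 12627 - 418 = 12209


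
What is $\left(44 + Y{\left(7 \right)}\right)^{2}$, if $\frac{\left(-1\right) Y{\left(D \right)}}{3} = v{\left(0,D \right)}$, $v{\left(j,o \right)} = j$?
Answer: $1936$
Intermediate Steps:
$Y{\left(D \right)} = 0$ ($Y{\left(D \right)} = \left(-3\right) 0 = 0$)
$\left(44 + Y{\left(7 \right)}\right)^{2} = \left(44 + 0\right)^{2} = 44^{2} = 1936$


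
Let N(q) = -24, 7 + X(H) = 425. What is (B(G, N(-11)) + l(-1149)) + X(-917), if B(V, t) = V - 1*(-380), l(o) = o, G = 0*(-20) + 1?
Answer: -350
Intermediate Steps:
X(H) = 418 (X(H) = -7 + 425 = 418)
G = 1 (G = 0 + 1 = 1)
B(V, t) = 380 + V (B(V, t) = V + 380 = 380 + V)
(B(G, N(-11)) + l(-1149)) + X(-917) = ((380 + 1) - 1149) + 418 = (381 - 1149) + 418 = -768 + 418 = -350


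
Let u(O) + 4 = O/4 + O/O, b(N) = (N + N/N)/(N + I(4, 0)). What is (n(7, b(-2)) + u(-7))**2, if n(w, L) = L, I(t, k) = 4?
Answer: 441/16 ≈ 27.563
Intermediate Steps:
b(N) = (1 + N)/(4 + N) (b(N) = (N + N/N)/(N + 4) = (N + 1)/(4 + N) = (1 + N)/(4 + N))
u(O) = -3 + O/4 (u(O) = -4 + (O/4 + O/O) = -4 + (O*(1/4) + 1) = -4 + (O/4 + 1) = -4 + (1 + O/4) = -3 + O/4)
(n(7, b(-2)) + u(-7))**2 = ((1 - 2)/(4 - 2) + (-3 + (1/4)*(-7)))**2 = (-1/2 + (-3 - 7/4))**2 = ((1/2)*(-1) - 19/4)**2 = (-1/2 - 19/4)**2 = (-21/4)**2 = 441/16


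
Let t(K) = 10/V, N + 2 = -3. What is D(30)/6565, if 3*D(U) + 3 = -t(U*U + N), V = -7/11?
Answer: 89/137865 ≈ 0.00064556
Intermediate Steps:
N = -5 (N = -2 - 3 = -5)
V = -7/11 (V = -7*1/11 = -7/11 ≈ -0.63636)
t(K) = -110/7 (t(K) = 10/(-7/11) = 10*(-11/7) = -110/7)
D(U) = 89/21 (D(U) = -1 + (-1*(-110/7))/3 = -1 + (⅓)*(110/7) = -1 + 110/21 = 89/21)
D(30)/6565 = (89/21)/6565 = (89/21)*(1/6565) = 89/137865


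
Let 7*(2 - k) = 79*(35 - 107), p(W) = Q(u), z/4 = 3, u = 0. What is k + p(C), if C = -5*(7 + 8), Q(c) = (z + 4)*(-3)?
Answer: 5366/7 ≈ 766.57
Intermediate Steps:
z = 12 (z = 4*3 = 12)
Q(c) = -48 (Q(c) = (12 + 4)*(-3) = 16*(-3) = -48)
C = -75 (C = -5*15 = -75)
p(W) = -48
k = 5702/7 (k = 2 - 79*(35 - 107)/7 = 2 - 79*(-72)/7 = 2 - ⅐*(-5688) = 2 + 5688/7 = 5702/7 ≈ 814.57)
k + p(C) = 5702/7 - 48 = 5366/7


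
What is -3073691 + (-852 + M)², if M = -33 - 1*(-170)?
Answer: -2562466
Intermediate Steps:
M = 137 (M = -33 + 170 = 137)
-3073691 + (-852 + M)² = -3073691 + (-852 + 137)² = -3073691 + (-715)² = -3073691 + 511225 = -2562466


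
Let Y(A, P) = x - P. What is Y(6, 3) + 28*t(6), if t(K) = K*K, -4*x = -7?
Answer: 4027/4 ≈ 1006.8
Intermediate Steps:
x = 7/4 (x = -¼*(-7) = 7/4 ≈ 1.7500)
t(K) = K²
Y(A, P) = 7/4 - P
Y(6, 3) + 28*t(6) = (7/4 - 1*3) + 28*6² = (7/4 - 3) + 28*36 = -5/4 + 1008 = 4027/4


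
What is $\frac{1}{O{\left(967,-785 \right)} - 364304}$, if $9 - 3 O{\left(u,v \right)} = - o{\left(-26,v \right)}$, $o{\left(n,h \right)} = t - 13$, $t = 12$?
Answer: $- \frac{3}{1092904} \approx -2.745 \cdot 10^{-6}$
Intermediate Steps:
$o{\left(n,h \right)} = -1$ ($o{\left(n,h \right)} = 12 - 13 = -1$)
$O{\left(u,v \right)} = \frac{8}{3}$ ($O{\left(u,v \right)} = 3 - \frac{\left(-1\right) \left(-1\right)}{3} = 3 - \frac{1}{3} = \frac{8}{3}$)
$\frac{1}{O{\left(967,-785 \right)} - 364304} = \frac{1}{\frac{8}{3} - 364304} = \frac{1}{- \frac{1092904}{3}} = - \frac{3}{1092904}$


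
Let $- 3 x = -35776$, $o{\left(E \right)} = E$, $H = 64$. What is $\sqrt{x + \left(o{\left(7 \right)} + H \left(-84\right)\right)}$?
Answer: $\frac{\sqrt{59007}}{3} \approx 80.971$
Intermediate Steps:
$x = \frac{35776}{3}$ ($x = \left(- \frac{1}{3}\right) \left(-35776\right) = \frac{35776}{3} \approx 11925.0$)
$\sqrt{x + \left(o{\left(7 \right)} + H \left(-84\right)\right)} = \sqrt{\frac{35776}{3} + \left(7 + 64 \left(-84\right)\right)} = \sqrt{\frac{35776}{3} + \left(7 - 5376\right)} = \sqrt{\frac{35776}{3} - 5369} = \sqrt{\frac{19669}{3}} = \frac{\sqrt{59007}}{3}$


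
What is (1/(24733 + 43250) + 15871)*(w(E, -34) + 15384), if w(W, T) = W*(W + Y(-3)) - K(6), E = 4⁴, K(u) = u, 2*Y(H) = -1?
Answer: 2811765053564/2193 ≈ 1.2822e+9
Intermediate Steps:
Y(H) = -½ (Y(H) = (½)*(-1) = -½)
E = 256
w(W, T) = -6 + W*(-½ + W) (w(W, T) = W*(W - ½) - 1*6 = W*(-½ + W) - 6 = -6 + W*(-½ + W))
(1/(24733 + 43250) + 15871)*(w(E, -34) + 15384) = (1/(24733 + 43250) + 15871)*((-6 + 256² - ½*256) + 15384) = (1/67983 + 15871)*((-6 + 65536 - 128) + 15384) = (1/67983 + 15871)*(65402 + 15384) = (1078958194/67983)*80786 = 2811765053564/2193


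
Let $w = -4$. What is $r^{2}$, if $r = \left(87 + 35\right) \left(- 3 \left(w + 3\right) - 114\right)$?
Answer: $183385764$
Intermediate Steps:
$r = -13542$ ($r = \left(87 + 35\right) \left(- 3 \left(-4 + 3\right) - 114\right) = 122 \left(\left(-3\right) \left(-1\right) - 114\right) = 122 \left(3 - 114\right) = 122 \left(-111\right) = -13542$)
$r^{2} = \left(-13542\right)^{2} = 183385764$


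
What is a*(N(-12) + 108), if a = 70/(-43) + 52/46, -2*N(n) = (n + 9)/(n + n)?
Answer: -212421/3956 ≈ -53.696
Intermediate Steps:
N(n) = -(9 + n)/(4*n) (N(n) = -(n + 9)/(2*(n + n)) = -(9 + n)/(2*(2*n)) = -(9 + n)*1/(2*n)/2 = -(9 + n)/(4*n))
a = -492/989 (a = 70*(-1/43) + 52*(1/46) = -70/43 + 26/23 = -492/989 ≈ -0.49747)
a*(N(-12) + 108) = -492*((1/4)*(-9 - 1*(-12))/(-12) + 108)/989 = -492*((1/4)*(-1/12)*(-9 + 12) + 108)/989 = -492*((1/4)*(-1/12)*3 + 108)/989 = -492*(-1/16 + 108)/989 = -492/989*1727/16 = -212421/3956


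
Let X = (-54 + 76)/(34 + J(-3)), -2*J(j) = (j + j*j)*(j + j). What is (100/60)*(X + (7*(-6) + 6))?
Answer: -4625/78 ≈ -59.295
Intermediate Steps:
J(j) = -j*(j + j**2) (J(j) = -(j + j*j)*(j + j)/2 = -(j + j**2)*2*j/2 = -j*(j + j**2))
X = 11/26 (X = (-54 + 76)/(34 + (-3)**2*(-1 - 1*(-3))) = 22/(34 + 9*(-1 + 3)) = 22/(34 + 9*2) = 22/(34 + 18) = 22/52 = 22*(1/52) = 11/26 ≈ 0.42308)
(100/60)*(X + (7*(-6) + 6)) = (100/60)*(11/26 + (7*(-6) + 6)) = (100*(1/60))*(11/26 + (-42 + 6)) = 5*(11/26 - 36)/3 = (5/3)*(-925/26) = -4625/78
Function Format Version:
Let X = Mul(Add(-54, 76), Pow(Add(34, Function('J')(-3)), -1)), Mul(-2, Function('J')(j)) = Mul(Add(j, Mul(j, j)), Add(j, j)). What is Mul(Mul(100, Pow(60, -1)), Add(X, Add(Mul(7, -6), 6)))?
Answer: Rational(-4625, 78) ≈ -59.295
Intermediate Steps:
Function('J')(j) = Mul(-1, j, Add(j, Pow(j, 2))) (Function('J')(j) = Mul(Rational(-1, 2), Mul(Add(j, Mul(j, j)), Add(j, j))) = Mul(Rational(-1, 2), Mul(Add(j, Pow(j, 2)), Mul(2, j))) = Mul(Rational(-1, 2), Mul(2, j, Add(j, Pow(j, 2)))) = Mul(-1, j, Add(j, Pow(j, 2))))
X = Rational(11, 26) (X = Mul(Add(-54, 76), Pow(Add(34, Mul(Pow(-3, 2), Add(-1, Mul(-1, -3)))), -1)) = Mul(22, Pow(Add(34, Mul(9, Add(-1, 3))), -1)) = Mul(22, Pow(Add(34, Mul(9, 2)), -1)) = Mul(22, Pow(Add(34, 18), -1)) = Mul(22, Pow(52, -1)) = Mul(22, Rational(1, 52)) = Rational(11, 26) ≈ 0.42308)
Mul(Mul(100, Pow(60, -1)), Add(X, Add(Mul(7, -6), 6))) = Mul(Mul(100, Pow(60, -1)), Add(Rational(11, 26), Add(Mul(7, -6), 6))) = Mul(Mul(100, Rational(1, 60)), Add(Rational(11, 26), Add(-42, 6))) = Mul(Rational(5, 3), Add(Rational(11, 26), -36)) = Mul(Rational(5, 3), Rational(-925, 26)) = Rational(-4625, 78)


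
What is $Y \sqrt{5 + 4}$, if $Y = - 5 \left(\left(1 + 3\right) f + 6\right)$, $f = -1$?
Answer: $-30$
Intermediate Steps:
$Y = -10$ ($Y = - 5 \left(\left(1 + 3\right) \left(-1\right) + 6\right) = - 5 \left(4 \left(-1\right) + 6\right) = - 5 \left(-4 + 6\right) = \left(-5\right) 2 = -10$)
$Y \sqrt{5 + 4} = - 10 \sqrt{5 + 4} = - 10 \sqrt{9} = \left(-10\right) 3 = -30$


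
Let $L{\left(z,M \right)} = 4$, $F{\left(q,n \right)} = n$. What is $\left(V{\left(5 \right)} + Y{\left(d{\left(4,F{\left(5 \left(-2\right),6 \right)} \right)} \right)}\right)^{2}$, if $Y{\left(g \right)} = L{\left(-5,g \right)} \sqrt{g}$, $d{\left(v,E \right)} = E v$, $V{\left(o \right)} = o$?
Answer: $409 + 80 \sqrt{6} \approx 604.96$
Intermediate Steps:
$Y{\left(g \right)} = 4 \sqrt{g}$
$\left(V{\left(5 \right)} + Y{\left(d{\left(4,F{\left(5 \left(-2\right),6 \right)} \right)} \right)}\right)^{2} = \left(5 + 4 \sqrt{6 \cdot 4}\right)^{2} = \left(5 + 4 \sqrt{24}\right)^{2} = \left(5 + 4 \cdot 2 \sqrt{6}\right)^{2} = \left(5 + 8 \sqrt{6}\right)^{2}$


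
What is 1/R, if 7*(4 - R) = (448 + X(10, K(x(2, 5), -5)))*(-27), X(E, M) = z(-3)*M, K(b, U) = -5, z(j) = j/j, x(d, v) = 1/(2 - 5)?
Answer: 7/11989 ≈ 0.00058387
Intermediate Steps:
x(d, v) = -1/3 (x(d, v) = 1/(-3) = -1/3)
z(j) = 1
X(E, M) = M (X(E, M) = 1*M = M)
R = 11989/7 (R = 4 - (448 - 5)*(-27)/7 = 4 - 443*(-27)/7 = 4 - 1/7*(-11961) = 4 + 11961/7 = 11989/7 ≈ 1712.7)
1/R = 1/(11989/7) = 7/11989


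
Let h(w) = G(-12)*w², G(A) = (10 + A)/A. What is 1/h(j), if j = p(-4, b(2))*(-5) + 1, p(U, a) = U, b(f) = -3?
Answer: 2/147 ≈ 0.013605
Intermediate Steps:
G(A) = (10 + A)/A
j = 21 (j = -4*(-5) + 1 = 20 + 1 = 21)
h(w) = w²/6 (h(w) = ((10 - 12)/(-12))*w² = (-1/12*(-2))*w² = w²/6)
1/h(j) = 1/((⅙)*21²) = 1/((⅙)*441) = 1/(147/2) = 2/147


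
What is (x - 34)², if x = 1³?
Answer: 1089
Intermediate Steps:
x = 1
(x - 34)² = (1 - 34)² = (-33)² = 1089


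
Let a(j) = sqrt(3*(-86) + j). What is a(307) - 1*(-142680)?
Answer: 142687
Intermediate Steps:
a(j) = sqrt(-258 + j)
a(307) - 1*(-142680) = sqrt(-258 + 307) - 1*(-142680) = sqrt(49) + 142680 = 7 + 142680 = 142687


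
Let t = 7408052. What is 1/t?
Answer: 1/7408052 ≈ 1.3499e-7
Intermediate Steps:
1/t = 1/7408052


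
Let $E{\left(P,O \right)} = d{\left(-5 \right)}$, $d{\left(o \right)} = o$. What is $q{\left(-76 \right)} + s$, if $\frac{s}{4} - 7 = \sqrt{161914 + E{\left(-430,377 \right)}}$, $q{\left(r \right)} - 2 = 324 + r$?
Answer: $278 + 4 \sqrt{161909} \approx 1887.5$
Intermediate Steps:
$q{\left(r \right)} = 326 + r$ ($q{\left(r \right)} = 2 + \left(324 + r\right) = 326 + r$)
$E{\left(P,O \right)} = -5$
$s = 28 + 4 \sqrt{161909}$ ($s = 28 + 4 \sqrt{161914 - 5} = 28 + 4 \sqrt{161909} \approx 1637.5$)
$q{\left(-76 \right)} + s = \left(326 - 76\right) + \left(28 + 4 \sqrt{161909}\right) = 250 + \left(28 + 4 \sqrt{161909}\right) = 278 + 4 \sqrt{161909}$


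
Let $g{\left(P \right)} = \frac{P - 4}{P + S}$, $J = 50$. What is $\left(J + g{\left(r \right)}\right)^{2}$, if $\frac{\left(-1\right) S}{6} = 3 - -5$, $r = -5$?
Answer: $\frac{7070281}{2809} \approx 2517.0$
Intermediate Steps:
$S = -48$ ($S = - 6 \left(3 - -5\right) = - 6 \left(3 + 5\right) = \left(-6\right) 8 = -48$)
$g{\left(P \right)} = \frac{-4 + P}{-48 + P}$ ($g{\left(P \right)} = \frac{P - 4}{P - 48} = \frac{-4 + P}{-48 + P}$)
$\left(J + g{\left(r \right)}\right)^{2} = \left(50 + \frac{-4 - 5}{-48 - 5}\right)^{2} = \left(50 + \frac{1}{-53} \left(-9\right)\right)^{2} = \left(50 - - \frac{9}{53}\right)^{2} = \left(50 + \frac{9}{53}\right)^{2} = \left(\frac{2659}{53}\right)^{2} = \frac{7070281}{2809}$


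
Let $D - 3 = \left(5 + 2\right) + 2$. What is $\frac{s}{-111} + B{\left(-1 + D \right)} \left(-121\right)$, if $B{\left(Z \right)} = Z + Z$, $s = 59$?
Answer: $- \frac{295541}{111} \approx -2662.5$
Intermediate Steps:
$D = 12$ ($D = 3 + \left(\left(5 + 2\right) + 2\right) = 3 + \left(7 + 2\right) = 3 + 9 = 12$)
$B{\left(Z \right)} = 2 Z$
$\frac{s}{-111} + B{\left(-1 + D \right)} \left(-121\right) = \frac{59}{-111} + 2 \left(-1 + 12\right) \left(-121\right) = 59 \left(- \frac{1}{111}\right) + 2 \cdot 11 \left(-121\right) = - \frac{59}{111} + 22 \left(-121\right) = - \frac{59}{111} - 2662 = - \frac{295541}{111}$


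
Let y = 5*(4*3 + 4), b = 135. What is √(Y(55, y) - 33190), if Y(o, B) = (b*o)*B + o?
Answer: √560865 ≈ 748.91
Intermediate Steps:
y = 80 (y = 5*(12 + 4) = 5*16 = 80)
Y(o, B) = o + 135*B*o (Y(o, B) = (135*o)*B + o = 135*B*o + o = o + 135*B*o)
√(Y(55, y) - 33190) = √(55*(1 + 135*80) - 33190) = √(55*(1 + 10800) - 33190) = √(55*10801 - 33190) = √(594055 - 33190) = √560865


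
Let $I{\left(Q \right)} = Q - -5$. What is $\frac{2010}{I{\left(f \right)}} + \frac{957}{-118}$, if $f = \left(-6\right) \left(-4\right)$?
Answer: $\frac{209427}{3422} \approx 61.2$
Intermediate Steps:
$f = 24$
$I{\left(Q \right)} = 5 + Q$ ($I{\left(Q \right)} = Q + 5 = 5 + Q$)
$\frac{2010}{I{\left(f \right)}} + \frac{957}{-118} = \frac{2010}{5 + 24} + \frac{957}{-118} = \frac{2010}{29} + 957 \left(- \frac{1}{118}\right) = 2010 \cdot \frac{1}{29} - \frac{957}{118} = \frac{2010}{29} - \frac{957}{118} = \frac{209427}{3422}$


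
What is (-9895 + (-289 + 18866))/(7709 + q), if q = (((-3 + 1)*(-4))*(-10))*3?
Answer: 8682/7469 ≈ 1.1624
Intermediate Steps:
q = -240 (q = (-2*(-4)*(-10))*3 = (8*(-10))*3 = -80*3 = -240)
(-9895 + (-289 + 18866))/(7709 + q) = (-9895 + (-289 + 18866))/(7709 - 240) = (-9895 + 18577)/7469 = 8682*(1/7469) = 8682/7469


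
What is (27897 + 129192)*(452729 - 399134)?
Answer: 8419184955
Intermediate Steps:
(27897 + 129192)*(452729 - 399134) = 157089*53595 = 8419184955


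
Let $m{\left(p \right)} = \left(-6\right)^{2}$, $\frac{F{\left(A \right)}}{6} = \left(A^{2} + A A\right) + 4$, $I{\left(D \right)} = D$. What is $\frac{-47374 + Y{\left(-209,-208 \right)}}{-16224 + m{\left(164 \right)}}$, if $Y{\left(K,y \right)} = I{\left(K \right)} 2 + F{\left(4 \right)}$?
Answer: $\frac{626}{213} \approx 2.939$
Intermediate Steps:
$F{\left(A \right)} = 24 + 12 A^{2}$ ($F{\left(A \right)} = 6 \left(\left(A^{2} + A A\right) + 4\right) = 6 \left(\left(A^{2} + A^{2}\right) + 4\right) = 6 \left(2 A^{2} + 4\right) = 6 \left(4 + 2 A^{2}\right) = 24 + 12 A^{2}$)
$m{\left(p \right)} = 36$
$Y{\left(K,y \right)} = 216 + 2 K$ ($Y{\left(K,y \right)} = K 2 + \left(24 + 12 \cdot 4^{2}\right) = 2 K + \left(24 + 12 \cdot 16\right) = 2 K + \left(24 + 192\right) = 2 K + 216 = 216 + 2 K$)
$\frac{-47374 + Y{\left(-209,-208 \right)}}{-16224 + m{\left(164 \right)}} = \frac{-47374 + \left(216 + 2 \left(-209\right)\right)}{-16224 + 36} = \frac{-47374 + \left(216 - 418\right)}{-16188} = \left(-47374 - 202\right) \left(- \frac{1}{16188}\right) = \left(-47576\right) \left(- \frac{1}{16188}\right) = \frac{626}{213}$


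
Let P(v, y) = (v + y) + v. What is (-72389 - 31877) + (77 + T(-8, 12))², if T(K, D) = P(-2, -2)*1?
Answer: -99225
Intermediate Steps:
P(v, y) = y + 2*v
T(K, D) = -6 (T(K, D) = (-2 + 2*(-2))*1 = (-2 - 4)*1 = -6*1 = -6)
(-72389 - 31877) + (77 + T(-8, 12))² = (-72389 - 31877) + (77 - 6)² = -104266 + 71² = -104266 + 5041 = -99225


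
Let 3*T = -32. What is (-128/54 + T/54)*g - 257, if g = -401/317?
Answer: -6515581/25677 ≈ -253.75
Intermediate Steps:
T = -32/3 (T = (⅓)*(-32) = -32/3 ≈ -10.667)
g = -401/317 (g = -401*1/317 = -401/317 ≈ -1.2650)
(-128/54 + T/54)*g - 257 = (-128/54 - 32/3/54)*(-401/317) - 257 = (-128*1/54 - 32/3*1/54)*(-401/317) - 257 = (-64/27 - 16/81)*(-401/317) - 257 = -208/81*(-401/317) - 257 = 83408/25677 - 257 = -6515581/25677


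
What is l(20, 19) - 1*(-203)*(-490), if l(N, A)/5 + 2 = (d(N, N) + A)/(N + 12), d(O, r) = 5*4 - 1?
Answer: -1591585/16 ≈ -99474.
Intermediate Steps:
d(O, r) = 19 (d(O, r) = 20 - 1 = 19)
l(N, A) = -10 + 5*(19 + A)/(12 + N) (l(N, A) = -10 + 5*((19 + A)/(N + 12)) = -10 + 5*((19 + A)/(12 + N)) = -10 + 5*(19 + A)/(12 + N))
l(20, 19) - 1*(-203)*(-490) = 5*(-5 + 19 - 2*20)/(12 + 20) - 1*(-203)*(-490) = 5*(-5 + 19 - 40)/32 + 203*(-490) = 5*(1/32)*(-26) - 99470 = -65/16 - 99470 = -1591585/16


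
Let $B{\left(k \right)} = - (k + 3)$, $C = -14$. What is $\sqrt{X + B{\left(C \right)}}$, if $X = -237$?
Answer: $i \sqrt{226} \approx 15.033 i$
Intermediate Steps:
$B{\left(k \right)} = -3 - k$ ($B{\left(k \right)} = - (3 + k) = -3 - k$)
$\sqrt{X + B{\left(C \right)}} = \sqrt{-237 - -11} = \sqrt{-237 + \left(-3 + 14\right)} = \sqrt{-237 + 11} = \sqrt{-226} = i \sqrt{226}$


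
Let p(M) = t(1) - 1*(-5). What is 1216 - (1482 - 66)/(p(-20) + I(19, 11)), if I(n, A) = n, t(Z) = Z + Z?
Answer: 15100/13 ≈ 1161.5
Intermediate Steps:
t(Z) = 2*Z
p(M) = 7 (p(M) = 2*1 - 1*(-5) = 2 + 5 = 7)
1216 - (1482 - 66)/(p(-20) + I(19, 11)) = 1216 - (1482 - 66)/(7 + 19) = 1216 - 1416/26 = 1216 - 1*708/13 = 1216 - 708/13 = 15100/13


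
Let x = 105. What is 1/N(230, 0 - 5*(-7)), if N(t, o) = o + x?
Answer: 1/140 ≈ 0.0071429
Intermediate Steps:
N(t, o) = 105 + o (N(t, o) = o + 105 = 105 + o)
1/N(230, 0 - 5*(-7)) = 1/(105 + (0 - 5*(-7))) = 1/(105 + (0 + 35)) = 1/(105 + 35) = 1/140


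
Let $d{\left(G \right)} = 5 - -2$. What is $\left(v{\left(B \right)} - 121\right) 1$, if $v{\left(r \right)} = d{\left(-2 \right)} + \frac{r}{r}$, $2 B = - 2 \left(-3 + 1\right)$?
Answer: $-113$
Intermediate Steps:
$B = 2$ ($B = \frac{\left(-2\right) \left(-3 + 1\right)}{2} = \frac{\left(-2\right) \left(-2\right)}{2} = \frac{1}{2} \cdot 4 = 2$)
$d{\left(G \right)} = 7$ ($d{\left(G \right)} = 5 + 2 = 7$)
$v{\left(r \right)} = 8$ ($v{\left(r \right)} = 7 + \frac{r}{r} = 7 + 1 = 8$)
$\left(v{\left(B \right)} - 121\right) 1 = \left(8 - 121\right) 1 = \left(-113\right) 1 = -113$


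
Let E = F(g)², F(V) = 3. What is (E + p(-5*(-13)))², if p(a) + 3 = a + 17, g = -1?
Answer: 7744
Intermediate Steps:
p(a) = 14 + a (p(a) = -3 + (a + 17) = -3 + (17 + a) = 14 + a)
E = 9 (E = 3² = 9)
(E + p(-5*(-13)))² = (9 + (14 - 5*(-13)))² = (9 + (14 + 65))² = (9 + 79)² = 88² = 7744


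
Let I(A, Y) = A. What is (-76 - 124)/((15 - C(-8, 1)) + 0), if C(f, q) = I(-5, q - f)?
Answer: -10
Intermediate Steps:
C(f, q) = -5
(-76 - 124)/((15 - C(-8, 1)) + 0) = (-76 - 124)/((15 - 1*(-5)) + 0) = -200/((15 + 5) + 0) = -200/(20 + 0) = -200/20 = -200*1/20 = -10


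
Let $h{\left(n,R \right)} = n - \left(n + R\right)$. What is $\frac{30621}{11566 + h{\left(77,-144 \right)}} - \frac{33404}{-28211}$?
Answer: $\frac{1255009871}{330350810} \approx 3.799$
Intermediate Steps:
$h{\left(n,R \right)} = - R$ ($h{\left(n,R \right)} = n - \left(R + n\right) = - R$)
$\frac{30621}{11566 + h{\left(77,-144 \right)}} - \frac{33404}{-28211} = \frac{30621}{11566 - -144} - \frac{33404}{-28211} = \frac{30621}{11566 + 144} - - \frac{33404}{28211} = \frac{30621}{11710} + \frac{33404}{28211} = \frac{1255009871}{330350810}$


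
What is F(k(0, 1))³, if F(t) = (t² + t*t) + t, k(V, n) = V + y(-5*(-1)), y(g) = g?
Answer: 166375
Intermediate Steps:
k(V, n) = 5 + V (k(V, n) = V - 5*(-1) = V + 5 = 5 + V)
F(t) = t + 2*t² (F(t) = (t² + t²) + t = 2*t² + t = t + 2*t²)
F(k(0, 1))³ = ((5 + 0)*(1 + 2*(5 + 0)))³ = (5*(1 + 2*5))³ = (5*(1 + 10))³ = (5*11)³ = 55³ = 166375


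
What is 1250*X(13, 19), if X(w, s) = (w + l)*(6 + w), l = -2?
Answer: 261250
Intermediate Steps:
X(w, s) = (-2 + w)*(6 + w) (X(w, s) = (w - 2)*(6 + w) = (-2 + w)*(6 + w))
1250*X(13, 19) = 1250*(-12 + 13² + 4*13) = 1250*(-12 + 169 + 52) = 1250*209 = 261250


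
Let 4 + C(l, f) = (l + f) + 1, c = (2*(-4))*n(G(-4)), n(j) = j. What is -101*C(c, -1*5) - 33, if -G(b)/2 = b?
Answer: 7239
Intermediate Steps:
G(b) = -2*b
c = -64 (c = (2*(-4))*(-2*(-4)) = -8*8 = -64)
C(l, f) = -3 + f + l (C(l, f) = -4 + ((l + f) + 1) = -4 + ((f + l) + 1) = -4 + (1 + f + l) = -3 + f + l)
-101*C(c, -1*5) - 33 = -101*(-3 - 1*5 - 64) - 33 = -101*(-3 - 5 - 64) - 33 = -101*(-72) - 33 = 7272 - 33 = 7239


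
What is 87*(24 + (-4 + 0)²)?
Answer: 3480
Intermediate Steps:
87*(24 + (-4 + 0)²) = 87*(24 + (-4)²) = 87*(24 + 16) = 87*40 = 3480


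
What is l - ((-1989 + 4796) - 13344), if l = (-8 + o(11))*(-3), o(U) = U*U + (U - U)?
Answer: 10198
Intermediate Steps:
o(U) = U² (o(U) = U² + 0 = U²)
l = -339 (l = (-8 + 11²)*(-3) = (-8 + 121)*(-3) = 113*(-3) = -339)
l - ((-1989 + 4796) - 13344) = -339 - ((-1989 + 4796) - 13344) = -339 - (2807 - 13344) = -339 - 1*(-10537) = -339 + 10537 = 10198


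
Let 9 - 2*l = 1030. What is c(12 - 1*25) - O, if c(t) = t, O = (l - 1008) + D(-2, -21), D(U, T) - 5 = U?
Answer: 3005/2 ≈ 1502.5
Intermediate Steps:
l = -1021/2 (l = 9/2 - ½*1030 = 9/2 - 515 = -1021/2 ≈ -510.50)
D(U, T) = 5 + U
O = -3031/2 (O = (-1021/2 - 1008) + (5 - 2) = -3037/2 + 3 = -3031/2 ≈ -1515.5)
c(12 - 1*25) - O = (12 - 1*25) - 1*(-3031/2) = (12 - 25) + 3031/2 = -13 + 3031/2 = 3005/2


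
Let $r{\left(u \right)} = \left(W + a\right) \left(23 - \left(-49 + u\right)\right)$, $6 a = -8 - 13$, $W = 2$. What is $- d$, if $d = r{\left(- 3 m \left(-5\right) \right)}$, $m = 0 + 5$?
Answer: $- \frac{9}{2} \approx -4.5$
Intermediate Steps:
$m = 5$
$a = - \frac{7}{2}$ ($a = \frac{-8 - 13}{6} = \frac{1}{6} \left(-21\right) = - \frac{7}{2} \approx -3.5$)
$r{\left(u \right)} = -108 + \frac{3 u}{2}$ ($r{\left(u \right)} = \left(2 - \frac{7}{2}\right) \left(23 - \left(-49 + u\right)\right) = - \frac{3 \left(72 - u\right)}{2} = -108 + \frac{3 u}{2}$)
$d = \frac{9}{2}$ ($d = -108 + \frac{3 \left(-3\right) 5 \left(-5\right)}{2} = -108 + \frac{3 \left(\left(-15\right) \left(-5\right)\right)}{2} = -108 + \frac{3}{2} \cdot 75 = -108 + \frac{225}{2} = \frac{9}{2} \approx 4.5$)
$- d = \left(-1\right) \frac{9}{2} = - \frac{9}{2}$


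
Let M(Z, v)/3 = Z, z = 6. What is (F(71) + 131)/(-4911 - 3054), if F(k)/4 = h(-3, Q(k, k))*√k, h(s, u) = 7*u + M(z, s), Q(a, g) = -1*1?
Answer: -131/7965 - 44*√71/7965 ≈ -0.062994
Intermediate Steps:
M(Z, v) = 3*Z
Q(a, g) = -1
h(s, u) = 18 + 7*u (h(s, u) = 7*u + 3*6 = 7*u + 18 = 18 + 7*u)
F(k) = 44*√k (F(k) = 4*((18 + 7*(-1))*√k) = 4*((18 - 7)*√k) = 4*(11*√k) = 44*√k)
(F(71) + 131)/(-4911 - 3054) = (44*√71 + 131)/(-4911 - 3054) = (131 + 44*√71)/(-7965) = (131 + 44*√71)*(-1/7965) = -131/7965 - 44*√71/7965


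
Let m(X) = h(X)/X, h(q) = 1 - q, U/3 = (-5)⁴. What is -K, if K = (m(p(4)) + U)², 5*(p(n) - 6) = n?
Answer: -4060365841/1156 ≈ -3.5124e+6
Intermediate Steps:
p(n) = 6 + n/5
U = 1875 (U = 3*(-5)⁴ = 3*625 = 1875)
m(X) = (1 - X)/X
K = 4060365841/1156 (K = ((1 - (6 + (⅕)*4))/(6 + (⅕)*4) + 1875)² = ((1 - (6 + ⅘))/(6 + ⅘) + 1875)² = ((1 - 1*34/5)/(34/5) + 1875)² = (5*(1 - 34/5)/34 + 1875)² = ((5/34)*(-29/5) + 1875)² = (-29/34 + 1875)² = (63721/34)² = 4060365841/1156 ≈ 3.5124e+6)
-K = -1*4060365841/1156 = -4060365841/1156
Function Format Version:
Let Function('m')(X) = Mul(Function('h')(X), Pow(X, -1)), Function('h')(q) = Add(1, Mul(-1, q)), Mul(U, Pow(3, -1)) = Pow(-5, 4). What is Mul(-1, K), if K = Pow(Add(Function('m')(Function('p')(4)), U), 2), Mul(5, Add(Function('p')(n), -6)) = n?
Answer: Rational(-4060365841, 1156) ≈ -3.5124e+6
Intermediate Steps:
Function('p')(n) = Add(6, Mul(Rational(1, 5), n))
U = 1875 (U = Mul(3, Pow(-5, 4)) = Mul(3, 625) = 1875)
Function('m')(X) = Mul(Pow(X, -1), Add(1, Mul(-1, X))) (Function('m')(X) = Mul(Add(1, Mul(-1, X)), Pow(X, -1)) = Mul(Pow(X, -1), Add(1, Mul(-1, X))))
K = Rational(4060365841, 1156) (K = Pow(Add(Mul(Pow(Add(6, Mul(Rational(1, 5), 4)), -1), Add(1, Mul(-1, Add(6, Mul(Rational(1, 5), 4))))), 1875), 2) = Pow(Add(Mul(Pow(Add(6, Rational(4, 5)), -1), Add(1, Mul(-1, Add(6, Rational(4, 5))))), 1875), 2) = Pow(Add(Mul(Pow(Rational(34, 5), -1), Add(1, Mul(-1, Rational(34, 5)))), 1875), 2) = Pow(Add(Mul(Rational(5, 34), Add(1, Rational(-34, 5))), 1875), 2) = Pow(Add(Mul(Rational(5, 34), Rational(-29, 5)), 1875), 2) = Pow(Add(Rational(-29, 34), 1875), 2) = Pow(Rational(63721, 34), 2) = Rational(4060365841, 1156) ≈ 3.5124e+6)
Mul(-1, K) = Mul(-1, Rational(4060365841, 1156)) = Rational(-4060365841, 1156)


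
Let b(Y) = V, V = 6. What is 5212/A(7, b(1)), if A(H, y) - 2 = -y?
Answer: -1303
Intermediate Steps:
b(Y) = 6
A(H, y) = 2 - y
5212/A(7, b(1)) = 5212/(2 - 1*6) = 5212/(2 - 6) = 5212/(-4) = 5212*(-1/4) = -1303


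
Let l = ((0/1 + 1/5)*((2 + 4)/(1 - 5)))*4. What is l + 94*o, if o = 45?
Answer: 21144/5 ≈ 4228.8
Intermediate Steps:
l = -6/5 (l = ((0*1 + 1*(⅕))*(6/(-4)))*4 = ((0 + ⅕)*(6*(-¼)))*4 = ((⅕)*(-3/2))*4 = -3/10*4 = -6/5 ≈ -1.2000)
l + 94*o = -6/5 + 94*45 = -6/5 + 4230 = 21144/5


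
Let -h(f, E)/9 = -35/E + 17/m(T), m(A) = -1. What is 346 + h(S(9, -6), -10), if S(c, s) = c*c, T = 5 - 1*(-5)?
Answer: 935/2 ≈ 467.50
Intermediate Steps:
T = 10 (T = 5 + 5 = 10)
S(c, s) = c**2
h(f, E) = 153 + 315/E (h(f, E) = -9*(-35/E + 17/(-1)) = -9*(-35/E + 17*(-1)) = -9*(-35/E - 17) = -9*(-17 - 35/E) = 153 + 315/E)
346 + h(S(9, -6), -10) = 346 + (153 + 315/(-10)) = 346 + (153 + 315*(-1/10)) = 346 + (153 - 63/2) = 346 + 243/2 = 935/2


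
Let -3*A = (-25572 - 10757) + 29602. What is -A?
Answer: -6727/3 ≈ -2242.3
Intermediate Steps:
A = 6727/3 (A = -((-25572 - 10757) + 29602)/3 = -(-36329 + 29602)/3 = -⅓*(-6727) = 6727/3 ≈ 2242.3)
-A = -1*6727/3 = -6727/3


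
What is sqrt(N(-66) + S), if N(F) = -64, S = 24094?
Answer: 3*sqrt(2670) ≈ 155.02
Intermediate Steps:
sqrt(N(-66) + S) = sqrt(-64 + 24094) = sqrt(24030) = 3*sqrt(2670)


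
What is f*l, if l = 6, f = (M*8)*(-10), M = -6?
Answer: 2880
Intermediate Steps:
f = 480 (f = -6*8*(-10) = -48*(-10) = 480)
f*l = 480*6 = 2880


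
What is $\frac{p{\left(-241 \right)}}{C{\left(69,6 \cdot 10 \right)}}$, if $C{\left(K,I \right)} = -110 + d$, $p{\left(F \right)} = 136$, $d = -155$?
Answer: $- \frac{136}{265} \approx -0.51321$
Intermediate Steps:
$C{\left(K,I \right)} = -265$ ($C{\left(K,I \right)} = -110 - 155 = -265$)
$\frac{p{\left(-241 \right)}}{C{\left(69,6 \cdot 10 \right)}} = \frac{136}{-265} = 136 \left(- \frac{1}{265}\right) = - \frac{136}{265}$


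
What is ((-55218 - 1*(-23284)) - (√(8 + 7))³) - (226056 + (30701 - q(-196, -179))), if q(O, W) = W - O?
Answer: -288674 - 15*√15 ≈ -2.8873e+5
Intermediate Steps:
((-55218 - 1*(-23284)) - (√(8 + 7))³) - (226056 + (30701 - q(-196, -179))) = ((-55218 - 1*(-23284)) - (√(8 + 7))³) - (226056 + (30701 - (-179 - 1*(-196)))) = ((-55218 + 23284) - (√15)³) - (226056 + (30701 - (-179 + 196))) = (-31934 - 15*√15) - (226056 + (30701 - 1*17)) = (-31934 - 15*√15) - (226056 + (30701 - 17)) = (-31934 - 15*√15) - (226056 + 30684) = (-31934 - 15*√15) - 1*256740 = (-31934 - 15*√15) - 256740 = -288674 - 15*√15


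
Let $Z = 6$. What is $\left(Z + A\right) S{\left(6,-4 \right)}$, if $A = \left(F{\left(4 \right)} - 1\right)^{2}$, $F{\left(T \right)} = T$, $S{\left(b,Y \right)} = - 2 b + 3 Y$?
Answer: $-360$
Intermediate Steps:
$A = 9$ ($A = \left(4 - 1\right)^{2} = 3^{2} = 9$)
$\left(Z + A\right) S{\left(6,-4 \right)} = \left(6 + 9\right) \left(\left(-2\right) 6 + 3 \left(-4\right)\right) = 15 \left(-12 - 12\right) = 15 \left(-24\right) = -360$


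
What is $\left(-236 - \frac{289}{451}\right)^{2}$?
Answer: $\frac{11390225625}{203401} \approx 55999.0$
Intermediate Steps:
$\left(-236 - \frac{289}{451}\right)^{2} = \left(- \frac{106725}{451}\right)^{2} = \frac{11390225625}{203401}$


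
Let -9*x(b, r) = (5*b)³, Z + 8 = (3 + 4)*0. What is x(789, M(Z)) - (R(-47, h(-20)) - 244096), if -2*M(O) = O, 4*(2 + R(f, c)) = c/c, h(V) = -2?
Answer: -27286194109/4 ≈ -6.8215e+9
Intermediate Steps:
R(f, c) = -7/4 (R(f, c) = -2 + (c/c)/4 = -2 + (¼)*1 = -2 + ¼ = -7/4)
Z = -8 (Z = -8 + (3 + 4)*0 = -8 + 7*0 = -8 + 0 = -8)
M(O) = -O/2
x(b, r) = -125*b³/9
x(789, M(Z)) - (R(-47, h(-20)) - 244096) = -125/9*789³ - (-7/4 - 244096) = -125/9*491169069 - 1*(-976391/4) = -6821792625 + 976391/4 = -27286194109/4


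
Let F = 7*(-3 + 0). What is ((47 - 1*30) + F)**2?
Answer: 16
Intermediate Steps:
F = -21 (F = 7*(-3) = -21)
((47 - 1*30) + F)**2 = ((47 - 1*30) - 21)**2 = ((47 - 30) - 21)**2 = (17 - 21)**2 = (-4)**2 = 16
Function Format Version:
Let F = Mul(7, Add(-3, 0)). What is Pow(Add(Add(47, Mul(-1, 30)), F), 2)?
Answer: 16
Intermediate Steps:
F = -21 (F = Mul(7, -3) = -21)
Pow(Add(Add(47, Mul(-1, 30)), F), 2) = Pow(Add(Add(47, Mul(-1, 30)), -21), 2) = Pow(Add(Add(47, -30), -21), 2) = Pow(Add(17, -21), 2) = Pow(-4, 2) = 16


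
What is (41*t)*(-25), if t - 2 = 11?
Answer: -13325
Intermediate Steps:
t = 13 (t = 2 + 11 = 13)
(41*t)*(-25) = (41*13)*(-25) = 533*(-25) = -13325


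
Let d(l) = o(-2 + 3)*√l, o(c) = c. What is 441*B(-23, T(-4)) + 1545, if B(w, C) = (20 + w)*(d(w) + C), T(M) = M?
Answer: 6837 - 1323*I*√23 ≈ 6837.0 - 6344.9*I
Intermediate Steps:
d(l) = √l (d(l) = (-2 + 3)*√l = 1*√l = √l)
B(w, C) = (20 + w)*(C + √w) (B(w, C) = (20 + w)*(√w + C) = (20 + w)*(C + √w))
441*B(-23, T(-4)) + 1545 = 441*((-23)^(3/2) + 20*(-4) + 20*√(-23) - 4*(-23)) + 1545 = 441*(-23*I*√23 - 80 + 20*(I*√23) + 92) + 1545 = 441*(-23*I*√23 - 80 + 20*I*√23 + 92) + 1545 = 441*(12 - 3*I*√23) + 1545 = (5292 - 1323*I*√23) + 1545 = 6837 - 1323*I*√23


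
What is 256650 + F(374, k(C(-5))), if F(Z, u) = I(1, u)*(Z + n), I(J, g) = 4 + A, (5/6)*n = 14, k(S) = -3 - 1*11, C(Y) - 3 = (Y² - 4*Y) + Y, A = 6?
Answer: 260558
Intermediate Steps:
C(Y) = 3 + Y² - 3*Y (C(Y) = 3 + ((Y² - 4*Y) + Y) = 3 + (Y² - 3*Y) = 3 + Y² - 3*Y)
k(S) = -14 (k(S) = -3 - 11 = -14)
n = 84/5 (n = (6/5)*14 = 84/5 ≈ 16.800)
I(J, g) = 10 (I(J, g) = 4 + 6 = 10)
F(Z, u) = 168 + 10*Z (F(Z, u) = 10*(Z + 84/5) = 10*(84/5 + Z) = 168 + 10*Z)
256650 + F(374, k(C(-5))) = 256650 + (168 + 10*374) = 256650 + (168 + 3740) = 256650 + 3908 = 260558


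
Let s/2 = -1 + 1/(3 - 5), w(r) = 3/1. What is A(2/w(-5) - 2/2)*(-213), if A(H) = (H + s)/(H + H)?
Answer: -1065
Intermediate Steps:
w(r) = 3 (w(r) = 3*1 = 3)
s = -3 (s = 2*(-1 + 1/(3 - 5)) = 2*(-1 + 1/(-2)) = 2*(-1 - 1/2) = 2*(-3/2) = -3)
A(H) = (-3 + H)/(2*H) (A(H) = (H - 3)/(H + H) = (-3 + H)/((2*H)) = (-3 + H)*(1/(2*H)) = (-3 + H)/(2*H))
A(2/w(-5) - 2/2)*(-213) = ((-3 + (2/3 - 2/2))/(2*(2/3 - 2/2)))*(-213) = ((-3 + (2*(1/3) - 2*1/2))/(2*(2*(1/3) - 2*1/2)))*(-213) = ((-3 + (2/3 - 1))/(2*(2/3 - 1)))*(-213) = ((-3 - 1/3)/(2*(-1/3)))*(-213) = ((1/2)*(-3)*(-10/3))*(-213) = 5*(-213) = -1065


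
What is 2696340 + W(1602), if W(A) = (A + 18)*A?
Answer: 5291580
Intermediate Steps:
W(A) = A*(18 + A) (W(A) = (18 + A)*A = A*(18 + A))
2696340 + W(1602) = 2696340 + 1602*(18 + 1602) = 2696340 + 1602*1620 = 2696340 + 2595240 = 5291580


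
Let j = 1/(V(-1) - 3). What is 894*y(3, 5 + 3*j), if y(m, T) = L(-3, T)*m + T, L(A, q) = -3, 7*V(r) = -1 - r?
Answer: -4470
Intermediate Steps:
V(r) = -⅐ - r/7 (V(r) = (-1 - r)/7 = -⅐ - r/7)
j = -⅓ (j = 1/((-⅐ - ⅐*(-1)) - 3) = 1/((-⅐ + ⅐) - 3) = 1/(0 - 3) = 1/(-3) = -⅓ ≈ -0.33333)
y(m, T) = T - 3*m (y(m, T) = -3*m + T = T - 3*m)
894*y(3, 5 + 3*j) = 894*((5 + 3*(-⅓)) - 3*3) = 894*((5 - 1) - 9) = 894*(4 - 9) = 894*(-5) = -4470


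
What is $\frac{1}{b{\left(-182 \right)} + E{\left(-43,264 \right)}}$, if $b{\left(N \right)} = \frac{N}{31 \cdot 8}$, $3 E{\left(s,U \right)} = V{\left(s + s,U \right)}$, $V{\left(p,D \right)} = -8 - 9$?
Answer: $- \frac{372}{2381} \approx -0.15624$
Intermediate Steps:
$V{\left(p,D \right)} = -17$ ($V{\left(p,D \right)} = -8 - 9 = -17$)
$E{\left(s,U \right)} = - \frac{17}{3}$ ($E{\left(s,U \right)} = \frac{1}{3} \left(-17\right) = - \frac{17}{3}$)
$b{\left(N \right)} = \frac{N}{248}$
$\frac{1}{b{\left(-182 \right)} + E{\left(-43,264 \right)}} = \frac{1}{\frac{1}{248} \left(-182\right) - \frac{17}{3}} = \frac{1}{- \frac{91}{124} - \frac{17}{3}} = \frac{1}{- \frac{2381}{372}} = - \frac{372}{2381}$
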